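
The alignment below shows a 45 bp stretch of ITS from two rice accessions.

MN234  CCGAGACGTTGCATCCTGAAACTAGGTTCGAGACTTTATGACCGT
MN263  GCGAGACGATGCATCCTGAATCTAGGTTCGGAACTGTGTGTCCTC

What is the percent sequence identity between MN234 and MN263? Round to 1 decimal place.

Differing sites — 1:C/G; 9:T/A; 21:A/T; 31:A/G; 32:G/A; 36:T/G; 38:A/G; 41:A/T; 44:G/T; 45:T/C.
35 of the 45 sites match, so the percent identity is 35/45 × 100 = 77.8%.

77.8%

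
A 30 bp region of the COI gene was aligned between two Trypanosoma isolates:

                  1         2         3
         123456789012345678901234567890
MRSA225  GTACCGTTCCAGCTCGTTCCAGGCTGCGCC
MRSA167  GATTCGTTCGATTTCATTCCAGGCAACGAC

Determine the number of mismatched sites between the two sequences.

10

Mismatches occur at site 2 (T/A), site 3 (A/T), site 4 (C/T), site 10 (C/G), site 12 (G/T), site 13 (C/T), site 16 (G/A), site 25 (T/A), site 26 (G/A), site 29 (C/A).
That gives 10 mismatches out of 30 aligned sites, so the Hamming distance is 10.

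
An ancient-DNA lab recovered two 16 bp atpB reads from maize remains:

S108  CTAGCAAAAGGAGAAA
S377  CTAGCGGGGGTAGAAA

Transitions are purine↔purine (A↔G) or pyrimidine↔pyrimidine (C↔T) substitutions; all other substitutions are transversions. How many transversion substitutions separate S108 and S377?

The sequences differ at positions 6 (A/G, transition), 7 (A/G, transition), 8 (A/G, transition), 9 (A/G, transition), 11 (G/T, transversion).
Of the 5 differences, 4 transitions and 1 transversion, so the answer is 1.

1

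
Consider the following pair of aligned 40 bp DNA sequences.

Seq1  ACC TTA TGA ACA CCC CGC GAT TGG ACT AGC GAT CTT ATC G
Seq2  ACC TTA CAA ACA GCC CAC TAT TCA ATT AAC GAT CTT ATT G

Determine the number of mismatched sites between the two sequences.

The sequences differ at positions 7 (T/C), 8 (G/A), 13 (C/G), 17 (G/A), 19 (G/T), 23 (G/C), 24 (G/A), 26 (C/T), 29 (G/A), 39 (C/T).
That gives 10 mismatches out of 40 aligned sites, so the Hamming distance is 10.

10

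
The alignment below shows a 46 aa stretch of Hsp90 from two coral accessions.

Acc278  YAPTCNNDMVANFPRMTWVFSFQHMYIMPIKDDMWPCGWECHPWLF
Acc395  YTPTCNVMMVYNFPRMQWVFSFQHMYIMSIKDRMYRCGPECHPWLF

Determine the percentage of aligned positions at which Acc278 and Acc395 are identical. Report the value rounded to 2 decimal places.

78.26%

The sequences differ at positions 2 (A/T), 7 (N/V), 8 (D/M), 11 (A/Y), 17 (T/Q), 29 (P/S), 33 (D/R), 35 (W/Y), 36 (P/R), 39 (W/P).
36 of the 46 sites match, so the percent identity is 36/46 × 100 = 78.26%.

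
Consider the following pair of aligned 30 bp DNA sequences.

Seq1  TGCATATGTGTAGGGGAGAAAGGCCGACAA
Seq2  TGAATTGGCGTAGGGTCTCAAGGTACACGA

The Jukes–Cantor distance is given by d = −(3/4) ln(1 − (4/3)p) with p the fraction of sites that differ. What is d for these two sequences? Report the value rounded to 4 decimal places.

0.5716

Differing sites — 3:C/A; 6:A/T; 7:T/G; 9:T/C; 16:G/T; 17:A/C; 18:G/T; 19:A/C; 24:C/T; 25:C/A; 26:G/C; 29:A/G.
p = 12/30 = 0.400000.
d = −0.75 · ln(1 − (4/3)·0.400000) = −0.75 · ln(0.466667) = −0.75 · (-0.762139) = 0.5716.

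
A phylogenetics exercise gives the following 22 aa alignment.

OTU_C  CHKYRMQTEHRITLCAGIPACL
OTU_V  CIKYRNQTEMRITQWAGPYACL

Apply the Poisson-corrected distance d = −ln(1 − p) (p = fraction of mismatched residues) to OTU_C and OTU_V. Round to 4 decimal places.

The sequences differ at positions 2 (H/I), 6 (M/N), 10 (H/M), 14 (L/Q), 15 (C/W), 18 (I/P), 19 (P/Y).
p = 7/22 = 0.318182.
d = −ln(1 − 0.318182) = −ln(0.681818) = 0.3830.

0.3830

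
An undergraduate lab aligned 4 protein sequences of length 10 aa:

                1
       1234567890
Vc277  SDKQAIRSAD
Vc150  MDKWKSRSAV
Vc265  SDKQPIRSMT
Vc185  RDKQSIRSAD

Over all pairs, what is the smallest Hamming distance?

Pairwise Hamming distances:
  Vc277 vs Vc150: 5
  Vc277 vs Vc265: 3
  Vc277 vs Vc185: 2
  Vc150 vs Vc265: 6
  Vc150 vs Vc185: 5
  Vc265 vs Vc185: 4
The smallest is 2, between Vc277 and Vc185.

2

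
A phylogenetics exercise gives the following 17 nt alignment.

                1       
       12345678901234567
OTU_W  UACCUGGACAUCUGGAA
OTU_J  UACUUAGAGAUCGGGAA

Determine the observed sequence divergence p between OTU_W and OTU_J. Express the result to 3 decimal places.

Mismatches occur at site 4 (C/U), site 6 (G/A), site 9 (C/G), site 13 (U/G).
There are 4 differences over 17 sites, so p = 4/17 = 0.235.

0.235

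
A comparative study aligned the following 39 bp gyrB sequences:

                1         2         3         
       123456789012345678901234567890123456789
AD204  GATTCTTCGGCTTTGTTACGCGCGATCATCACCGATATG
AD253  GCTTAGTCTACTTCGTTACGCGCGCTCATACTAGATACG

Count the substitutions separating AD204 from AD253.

12

The sequences differ at positions 2 (A/C), 5 (C/A), 6 (T/G), 9 (G/T), 10 (G/A), 14 (T/C), 25 (A/C), 30 (C/A), 31 (A/C), 32 (C/T), 33 (C/A), 38 (T/C).
That gives 12 mismatches out of 39 aligned sites, so the Hamming distance is 12.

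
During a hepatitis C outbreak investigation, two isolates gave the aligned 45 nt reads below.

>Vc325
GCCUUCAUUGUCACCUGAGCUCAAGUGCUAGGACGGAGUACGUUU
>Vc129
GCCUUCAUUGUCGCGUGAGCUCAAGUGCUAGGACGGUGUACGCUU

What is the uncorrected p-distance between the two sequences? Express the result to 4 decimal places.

Mismatches occur at site 13 (A↔G), site 15 (C↔G), site 37 (A↔U), site 43 (U↔C).
There are 4 differences over 45 sites, so p = 4/45 = 0.0889.

0.0889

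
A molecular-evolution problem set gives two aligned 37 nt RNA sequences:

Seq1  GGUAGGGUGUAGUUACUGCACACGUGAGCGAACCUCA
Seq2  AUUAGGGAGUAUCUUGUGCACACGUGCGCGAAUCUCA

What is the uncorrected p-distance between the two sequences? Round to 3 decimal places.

Differing sites — 1:G/A; 2:G/U; 8:U/A; 12:G/U; 13:U/C; 15:A/U; 16:C/G; 27:A/C; 33:C/U.
There are 9 differences over 37 sites, so p = 9/37 = 0.243.

0.243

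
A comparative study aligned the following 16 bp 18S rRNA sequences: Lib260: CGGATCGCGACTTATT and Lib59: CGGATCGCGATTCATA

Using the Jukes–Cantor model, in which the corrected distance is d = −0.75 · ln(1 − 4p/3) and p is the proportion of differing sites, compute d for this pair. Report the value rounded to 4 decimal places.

Mismatches occur at site 11 (C/T), site 13 (T/C), site 16 (T/A).
p = 3/16 = 0.187500.
d = −0.75 · ln(1 − (4/3)·0.187500) = −0.75 · ln(0.750000) = −0.75 · (-0.287682) = 0.2158.

0.2158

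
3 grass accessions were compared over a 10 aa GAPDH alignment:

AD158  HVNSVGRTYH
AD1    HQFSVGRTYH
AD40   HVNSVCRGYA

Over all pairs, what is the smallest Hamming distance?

2

Pairwise Hamming distances:
  AD158 vs AD1: 2
  AD158 vs AD40: 3
  AD1 vs AD40: 5
The smallest is 2, between AD158 and AD1.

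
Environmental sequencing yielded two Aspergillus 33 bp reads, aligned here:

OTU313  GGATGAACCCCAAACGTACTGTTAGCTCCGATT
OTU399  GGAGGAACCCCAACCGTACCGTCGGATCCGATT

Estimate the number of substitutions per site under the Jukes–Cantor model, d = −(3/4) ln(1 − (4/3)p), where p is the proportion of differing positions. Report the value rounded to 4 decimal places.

0.2082

Differing sites — 4:T/G; 14:A/C; 20:T/C; 23:T/C; 24:A/G; 26:C/A.
p = 6/33 = 0.181818.
d = −0.75 · ln(1 − (4/3)·0.181818) = −0.75 · ln(0.757576) = −0.75 · (-0.277631) = 0.2082.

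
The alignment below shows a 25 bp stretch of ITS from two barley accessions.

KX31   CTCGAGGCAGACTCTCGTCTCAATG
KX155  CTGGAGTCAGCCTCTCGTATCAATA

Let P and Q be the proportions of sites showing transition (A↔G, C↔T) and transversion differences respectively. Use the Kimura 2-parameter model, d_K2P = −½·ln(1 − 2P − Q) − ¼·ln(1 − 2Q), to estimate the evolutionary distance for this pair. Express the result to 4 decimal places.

0.2336

Differing sites — 3:C/G (Tv); 7:G/T (Tv); 11:A/C (Tv); 19:C/A (Tv); 25:G/A (Ti).
Of the 5 differences, 1 transition and 4 transversions over 25 sites: P = 1/25 = 0.040000, Q = 4/25 = 0.160000.
d = −0.5·ln(0.760000) − 0.25·ln(0.680000) = −0.5·(-0.274437) − 0.25·(-0.385662) = 0.2336.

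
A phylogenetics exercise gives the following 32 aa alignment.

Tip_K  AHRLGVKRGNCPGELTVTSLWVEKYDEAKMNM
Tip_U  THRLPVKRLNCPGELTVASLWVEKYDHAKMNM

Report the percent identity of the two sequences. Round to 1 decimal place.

Differing sites — 1:A/T; 5:G/P; 9:G/L; 18:T/A; 27:E/H.
27 of the 32 sites match, so the percent identity is 27/32 × 100 = 84.4%.

84.4%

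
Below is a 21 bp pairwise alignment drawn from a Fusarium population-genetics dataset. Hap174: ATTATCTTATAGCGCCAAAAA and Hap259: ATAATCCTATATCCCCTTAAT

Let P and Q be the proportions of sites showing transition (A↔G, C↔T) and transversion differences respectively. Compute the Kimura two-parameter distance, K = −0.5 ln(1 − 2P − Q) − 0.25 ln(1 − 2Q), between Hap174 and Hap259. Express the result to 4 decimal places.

0.4516

The sequences differ at positions 3 (T/A, transversion), 7 (T/C, transition), 12 (G/T, transversion), 14 (G/C, transversion), 17 (A/T, transversion), 18 (A/T, transversion), 21 (A/T, transversion).
Of the 7 differences, 1 transition and 6 transversions over 21 sites: P = 1/21 = 0.047619, Q = 6/21 = 0.285714.
d = −0.5·ln(0.619048) − 0.25·ln(0.428572) = −0.5·(-0.479572) − 0.25·(-0.847297) = 0.4516.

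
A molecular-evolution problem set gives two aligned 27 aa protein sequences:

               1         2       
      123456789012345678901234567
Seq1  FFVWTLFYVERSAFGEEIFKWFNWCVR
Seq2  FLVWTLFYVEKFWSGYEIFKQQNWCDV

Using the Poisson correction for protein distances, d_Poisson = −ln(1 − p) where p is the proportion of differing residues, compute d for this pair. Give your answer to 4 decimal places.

Differing sites — 2:F/L; 11:R/K; 12:S/F; 13:A/W; 14:F/S; 16:E/Y; 21:W/Q; 22:F/Q; 26:V/D; 27:R/V.
p = 10/27 = 0.370370.
d = −ln(1 − 0.370370) = −ln(0.629630) = 0.4626.

0.4626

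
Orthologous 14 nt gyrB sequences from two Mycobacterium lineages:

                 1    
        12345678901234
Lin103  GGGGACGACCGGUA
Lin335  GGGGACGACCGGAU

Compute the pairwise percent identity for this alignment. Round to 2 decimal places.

Differing sites — 13:U/A; 14:A/U.
12 of the 14 sites match, so the percent identity is 12/14 × 100 = 85.71%.

85.71%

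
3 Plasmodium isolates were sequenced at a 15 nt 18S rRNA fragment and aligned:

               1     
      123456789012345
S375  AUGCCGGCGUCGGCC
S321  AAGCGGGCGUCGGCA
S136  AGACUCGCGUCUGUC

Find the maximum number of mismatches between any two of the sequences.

Pairwise Hamming distances:
  S375 vs S321: 3
  S375 vs S136: 6
  S321 vs S136: 7
The largest is 7, between S321 and S136.

7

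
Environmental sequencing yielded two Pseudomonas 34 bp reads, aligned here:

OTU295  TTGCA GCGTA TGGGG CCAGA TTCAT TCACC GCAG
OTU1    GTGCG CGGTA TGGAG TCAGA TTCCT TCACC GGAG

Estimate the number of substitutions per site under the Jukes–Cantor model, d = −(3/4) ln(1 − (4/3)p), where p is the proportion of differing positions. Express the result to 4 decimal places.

Mismatches occur at site 1 (T↔G), site 5 (A↔G), site 6 (G↔C), site 7 (C↔G), site 14 (G↔A), site 16 (C↔T), site 24 (A↔C), site 32 (C↔G).
p = 8/34 = 0.235294.
d = −0.75 · ln(1 − (4/3)·0.235294) = −0.75 · ln(0.686275) = −0.75 · (-0.376477) = 0.2824.

0.2824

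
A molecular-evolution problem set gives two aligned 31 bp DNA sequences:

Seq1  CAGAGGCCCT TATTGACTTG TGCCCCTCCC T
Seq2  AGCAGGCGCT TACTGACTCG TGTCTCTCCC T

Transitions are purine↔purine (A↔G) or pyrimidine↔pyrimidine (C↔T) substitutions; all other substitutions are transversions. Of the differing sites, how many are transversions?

3

Differing sites — 1:C/A (Tv); 2:A/G (Ti); 3:G/C (Tv); 8:C/G (Tv); 13:T/C (Ti); 19:T/C (Ti); 23:C/T (Ti); 25:C/T (Ti).
Of the 8 differences, 5 transitions and 3 transversions, so the answer is 3.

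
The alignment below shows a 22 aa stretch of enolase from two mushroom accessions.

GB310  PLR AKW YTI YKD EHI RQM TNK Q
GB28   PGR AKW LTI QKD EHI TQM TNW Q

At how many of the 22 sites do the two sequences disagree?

Differing sites — 2:L/G; 7:Y/L; 10:Y/Q; 16:R/T; 21:K/W.
That gives 5 mismatches out of 22 aligned sites, so the Hamming distance is 5.

5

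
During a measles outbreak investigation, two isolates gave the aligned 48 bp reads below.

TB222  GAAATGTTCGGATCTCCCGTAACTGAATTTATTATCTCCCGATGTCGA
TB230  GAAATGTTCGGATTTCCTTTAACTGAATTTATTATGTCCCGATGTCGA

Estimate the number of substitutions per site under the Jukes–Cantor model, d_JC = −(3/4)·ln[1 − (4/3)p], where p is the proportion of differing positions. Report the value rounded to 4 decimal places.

Differing sites — 14:C/T; 18:C/T; 19:G/T; 36:C/G.
p = 4/48 = 0.083333.
d = −0.75 · ln(1 − (4/3)·0.083333) = −0.75 · ln(0.888889) = −0.75 · (-0.117783) = 0.0883.

0.0883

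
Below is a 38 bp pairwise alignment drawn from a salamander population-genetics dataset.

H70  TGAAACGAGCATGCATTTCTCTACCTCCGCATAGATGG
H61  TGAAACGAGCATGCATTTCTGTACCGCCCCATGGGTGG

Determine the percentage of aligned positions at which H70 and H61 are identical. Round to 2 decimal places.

The sequences differ at positions 21 (C/G), 26 (T/G), 29 (G/C), 33 (A/G), 35 (A/G).
33 of the 38 sites match, so the percent identity is 33/38 × 100 = 86.84%.

86.84%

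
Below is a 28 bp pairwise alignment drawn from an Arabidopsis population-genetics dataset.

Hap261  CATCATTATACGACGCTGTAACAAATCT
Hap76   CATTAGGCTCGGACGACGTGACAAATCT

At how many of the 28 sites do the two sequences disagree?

Mismatches occur at site 4 (C/T), site 6 (T/G), site 7 (T/G), site 8 (A/C), site 10 (A/C), site 11 (C/G), site 16 (C/A), site 17 (T/C), site 20 (A/G).
That gives 9 mismatches out of 28 aligned sites, so the Hamming distance is 9.

9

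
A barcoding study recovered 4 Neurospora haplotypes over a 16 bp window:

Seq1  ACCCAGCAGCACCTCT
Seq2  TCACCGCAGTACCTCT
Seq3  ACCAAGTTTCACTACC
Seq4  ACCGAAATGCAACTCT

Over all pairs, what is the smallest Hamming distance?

Pairwise Hamming distances:
  Seq1 vs Seq2: 4
  Seq1 vs Seq3: 7
  Seq1 vs Seq4: 5
  Seq2 vs Seq3: 11
  Seq2 vs Seq4: 9
  Seq3 vs Seq4: 8
The smallest is 4, between Seq1 and Seq2.

4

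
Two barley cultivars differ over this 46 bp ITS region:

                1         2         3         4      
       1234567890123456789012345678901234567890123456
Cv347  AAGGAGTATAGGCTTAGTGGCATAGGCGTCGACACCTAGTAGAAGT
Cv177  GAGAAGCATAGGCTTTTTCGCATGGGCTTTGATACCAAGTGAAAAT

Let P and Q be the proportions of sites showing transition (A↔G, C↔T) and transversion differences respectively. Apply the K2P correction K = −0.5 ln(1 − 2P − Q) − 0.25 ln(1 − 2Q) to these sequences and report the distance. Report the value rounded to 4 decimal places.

0.4079

Mismatches occur at site 1 (A/G, transition), site 4 (G/A, transition), site 7 (T/C, transition), site 16 (A/T, transversion), site 17 (G/T, transversion), site 19 (G/C, transversion), site 24 (A/G, transition), site 28 (G/T, transversion), site 30 (C/T, transition), site 33 (C/T, transition), site 37 (T/A, transversion), site 41 (A/G, transition), site 42 (G/A, transition), site 45 (G/A, transition).
Of the 14 differences, 9 transitions and 5 transversions over 46 sites: P = 9/46 = 0.195652, Q = 5/46 = 0.108696.
d = −0.5·ln(0.500000) − 0.25·ln(0.782608) = −0.5·(-0.693147) − 0.25·(-0.245123) = 0.4079.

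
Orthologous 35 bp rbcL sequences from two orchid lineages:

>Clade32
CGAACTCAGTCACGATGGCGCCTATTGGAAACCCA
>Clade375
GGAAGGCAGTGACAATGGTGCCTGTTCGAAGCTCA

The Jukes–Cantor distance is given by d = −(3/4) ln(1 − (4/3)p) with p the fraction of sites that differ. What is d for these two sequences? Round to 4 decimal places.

Mismatches occur at site 1 (C↔G), site 5 (C↔G), site 6 (T↔G), site 11 (C↔G), site 14 (G↔A), site 19 (C↔T), site 24 (A↔G), site 27 (G↔C), site 31 (A↔G), site 33 (C↔T).
p = 10/35 = 0.285714.
d = −0.75 · ln(1 − (4/3)·0.285714) = −0.75 · ln(0.619048) = −0.75 · (-0.479572) = 0.3597.

0.3597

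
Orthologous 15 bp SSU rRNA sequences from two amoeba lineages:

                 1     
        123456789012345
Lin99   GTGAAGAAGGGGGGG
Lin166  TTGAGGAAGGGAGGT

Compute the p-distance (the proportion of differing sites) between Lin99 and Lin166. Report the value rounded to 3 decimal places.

0.267

The sequences differ at positions 1 (G/T), 5 (A/G), 12 (G/A), 15 (G/T).
There are 4 differences over 15 sites, so p = 4/15 = 0.267.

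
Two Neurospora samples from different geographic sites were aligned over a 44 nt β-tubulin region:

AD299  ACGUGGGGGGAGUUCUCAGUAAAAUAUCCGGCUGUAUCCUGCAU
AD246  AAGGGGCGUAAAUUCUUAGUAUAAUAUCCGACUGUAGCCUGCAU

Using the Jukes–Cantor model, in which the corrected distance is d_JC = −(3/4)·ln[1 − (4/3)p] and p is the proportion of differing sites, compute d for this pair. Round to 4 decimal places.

0.2708

The sequences differ at positions 2 (C/A), 4 (U/G), 7 (G/C), 9 (G/U), 10 (G/A), 12 (G/A), 17 (C/U), 22 (A/U), 31 (G/A), 37 (U/G).
p = 10/44 = 0.227273.
d = −0.75 · ln(1 − (4/3)·0.227273) = −0.75 · ln(0.696969) = −0.75 · (-0.361014) = 0.2708.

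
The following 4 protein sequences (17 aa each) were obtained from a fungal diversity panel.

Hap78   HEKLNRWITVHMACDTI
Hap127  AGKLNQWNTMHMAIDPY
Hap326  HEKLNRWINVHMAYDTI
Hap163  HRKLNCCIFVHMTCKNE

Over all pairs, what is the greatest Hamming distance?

12

Pairwise Hamming distances:
  Hap78 vs Hap127: 8
  Hap78 vs Hap326: 2
  Hap78 vs Hap163: 8
  Hap127 vs Hap326: 9
  Hap127 vs Hap163: 12
  Hap326 vs Hap163: 9
The largest is 12, between Hap127 and Hap163.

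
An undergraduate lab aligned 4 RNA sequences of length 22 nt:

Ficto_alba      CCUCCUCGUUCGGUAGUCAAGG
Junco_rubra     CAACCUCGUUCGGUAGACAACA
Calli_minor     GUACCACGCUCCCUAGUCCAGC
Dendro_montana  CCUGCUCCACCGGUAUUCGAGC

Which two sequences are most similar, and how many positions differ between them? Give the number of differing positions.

Pairwise Hamming distances:
  Ficto_alba vs Junco_rubra: 5
  Ficto_alba vs Calli_minor: 9
  Ficto_alba vs Dendro_montana: 7
  Junco_rubra vs Calli_minor: 10
  Junco_rubra vs Dendro_montana: 11
  Calli_minor vs Dendro_montana: 12
The smallest is 5, between Ficto_alba and Junco_rubra.

5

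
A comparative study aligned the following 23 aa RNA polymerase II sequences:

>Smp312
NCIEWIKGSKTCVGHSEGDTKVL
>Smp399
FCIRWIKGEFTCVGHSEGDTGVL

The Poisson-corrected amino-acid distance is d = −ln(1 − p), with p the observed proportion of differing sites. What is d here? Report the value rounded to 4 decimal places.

0.2451

Differing sites — 1:N/F; 4:E/R; 9:S/E; 10:K/F; 21:K/G.
p = 5/23 = 0.217391.
d = −ln(1 − 0.217391) = −ln(0.782609) = 0.2451.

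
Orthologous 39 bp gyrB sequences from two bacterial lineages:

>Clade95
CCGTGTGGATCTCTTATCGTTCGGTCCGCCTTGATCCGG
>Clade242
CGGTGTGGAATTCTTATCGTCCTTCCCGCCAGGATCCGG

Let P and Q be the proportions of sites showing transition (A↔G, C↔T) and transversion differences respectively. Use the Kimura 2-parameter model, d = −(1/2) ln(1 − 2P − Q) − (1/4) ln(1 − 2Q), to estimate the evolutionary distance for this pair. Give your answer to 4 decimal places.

0.2758

Differing sites — 2:C/G (Tv); 10:T/A (Tv); 11:C/T (Ti); 21:T/C (Ti); 23:G/T (Tv); 24:G/T (Tv); 25:T/C (Ti); 31:T/A (Tv); 32:T/G (Tv).
Of the 9 differences, 3 transitions and 6 transversions over 39 sites: P = 3/39 = 0.076923, Q = 6/39 = 0.153846.
d = −0.5·ln(0.692308) − 0.25·ln(0.692308) = −0.5·(-0.367724) − 0.25·(-0.367724) = 0.2758.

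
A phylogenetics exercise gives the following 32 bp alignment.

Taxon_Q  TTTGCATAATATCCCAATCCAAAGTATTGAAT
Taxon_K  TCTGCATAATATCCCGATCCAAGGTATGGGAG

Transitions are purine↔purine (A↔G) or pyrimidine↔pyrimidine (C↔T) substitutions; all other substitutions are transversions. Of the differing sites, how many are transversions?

2

Mismatches occur at site 2 (T/C, transition), site 16 (A/G, transition), site 23 (A/G, transition), site 28 (T/G, transversion), site 30 (A/G, transition), site 32 (T/G, transversion).
Of the 6 differences, 4 transitions and 2 transversions, so the answer is 2.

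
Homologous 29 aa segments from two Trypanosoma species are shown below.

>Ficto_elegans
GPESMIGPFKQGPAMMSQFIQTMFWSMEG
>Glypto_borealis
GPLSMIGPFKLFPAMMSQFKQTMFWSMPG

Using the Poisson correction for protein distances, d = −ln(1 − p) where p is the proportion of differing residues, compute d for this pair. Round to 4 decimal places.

0.1892

Mismatches occur at site 3 (E↔L), site 11 (Q↔L), site 12 (G↔F), site 20 (I↔K), site 28 (E↔P).
p = 5/29 = 0.172414.
d = −ln(1 − 0.172414) = −ln(0.827586) = 0.1892.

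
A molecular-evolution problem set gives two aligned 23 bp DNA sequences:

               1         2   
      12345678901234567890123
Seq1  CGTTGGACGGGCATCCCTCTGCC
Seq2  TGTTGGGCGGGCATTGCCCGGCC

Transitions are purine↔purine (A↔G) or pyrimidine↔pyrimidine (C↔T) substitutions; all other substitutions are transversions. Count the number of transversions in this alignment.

Differing sites — 1:C/T (Ti); 7:A/G (Ti); 15:C/T (Ti); 16:C/G (Tv); 18:T/C (Ti); 20:T/G (Tv).
Of the 6 differences, 4 transitions and 2 transversions, so the answer is 2.

2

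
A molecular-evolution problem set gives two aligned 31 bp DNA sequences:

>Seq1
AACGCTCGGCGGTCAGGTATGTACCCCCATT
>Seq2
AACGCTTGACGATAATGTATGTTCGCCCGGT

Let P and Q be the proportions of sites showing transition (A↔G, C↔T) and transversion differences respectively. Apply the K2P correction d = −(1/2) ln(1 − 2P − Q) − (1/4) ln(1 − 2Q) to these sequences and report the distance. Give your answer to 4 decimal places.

Mismatches occur at site 7 (C→T, transition), site 9 (G→A, transition), site 12 (G→A, transition), site 14 (C→A, transversion), site 16 (G→T, transversion), site 23 (A→T, transversion), site 25 (C→G, transversion), site 29 (A→G, transition), site 30 (T→G, transversion).
Of the 9 differences, 4 transitions and 5 transversions over 31 sites: P = 4/31 = 0.129032, Q = 5/31 = 0.161290.
d = −0.5·ln(0.580646) − 0.25·ln(0.677420) = −0.5·(-0.543614) − 0.25·(-0.389464) = 0.3692.

0.3692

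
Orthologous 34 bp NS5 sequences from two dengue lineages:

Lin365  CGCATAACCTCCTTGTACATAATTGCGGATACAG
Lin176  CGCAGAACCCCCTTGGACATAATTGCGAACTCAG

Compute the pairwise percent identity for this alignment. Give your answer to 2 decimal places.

Mismatches occur at site 5 (T→G), site 10 (T→C), site 16 (T→G), site 28 (G→A), site 30 (T→C), site 31 (A→T).
28 of the 34 sites match, so the percent identity is 28/34 × 100 = 82.35%.

82.35%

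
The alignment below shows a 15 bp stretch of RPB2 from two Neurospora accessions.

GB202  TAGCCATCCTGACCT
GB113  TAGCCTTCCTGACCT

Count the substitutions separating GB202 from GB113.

1

A single mismatch occurs at site 6 (A↔T).
That gives 1 mismatch out of 15 aligned sites, so the Hamming distance is 1.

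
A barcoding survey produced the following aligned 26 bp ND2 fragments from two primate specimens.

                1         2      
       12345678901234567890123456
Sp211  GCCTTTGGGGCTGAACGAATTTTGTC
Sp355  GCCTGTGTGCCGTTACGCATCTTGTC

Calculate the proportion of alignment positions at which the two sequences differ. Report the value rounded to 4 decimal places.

Differing sites — 5:T/G; 8:G/T; 10:G/C; 12:T/G; 13:G/T; 14:A/T; 18:A/C; 21:T/C.
There are 8 differences over 26 sites, so p = 8/26 = 0.3077.

0.3077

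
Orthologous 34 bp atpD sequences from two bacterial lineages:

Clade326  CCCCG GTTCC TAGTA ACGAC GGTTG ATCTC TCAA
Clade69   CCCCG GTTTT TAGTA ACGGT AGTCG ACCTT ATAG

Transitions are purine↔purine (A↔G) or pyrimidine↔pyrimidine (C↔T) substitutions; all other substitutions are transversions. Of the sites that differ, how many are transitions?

10

Mismatches occur at site 9 (C→T, transition), site 10 (C→T, transition), site 19 (A→G, transition), site 20 (C→T, transition), site 21 (G→A, transition), site 24 (T→C, transition), site 27 (T→C, transition), site 30 (C→T, transition), site 31 (T→A, transversion), site 32 (C→T, transition), site 34 (A→G, transition).
Of the 11 differences, 10 transitions and 1 transversion, so the answer is 10.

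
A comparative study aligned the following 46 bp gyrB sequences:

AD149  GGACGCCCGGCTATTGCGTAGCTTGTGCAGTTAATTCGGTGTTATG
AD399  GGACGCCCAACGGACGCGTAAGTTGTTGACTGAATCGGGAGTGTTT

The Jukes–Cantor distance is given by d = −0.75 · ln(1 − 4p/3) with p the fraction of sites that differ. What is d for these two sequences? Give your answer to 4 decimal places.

Differing sites — 9:G/A; 10:G/A; 12:T/G; 13:A/G; 14:T/A; 15:T/C; 21:G/A; 22:C/G; 27:G/T; 28:C/G; 30:G/C; 32:T/G; 36:T/C; 37:C/G; 40:T/A; 43:T/G; 44:A/T; 46:G/T.
p = 18/46 = 0.391304.
d = −0.75 · ln(1 − (4/3)·0.391304) = −0.75 · ln(0.478261) = −0.75 · (-0.737599) = 0.5532.

0.5532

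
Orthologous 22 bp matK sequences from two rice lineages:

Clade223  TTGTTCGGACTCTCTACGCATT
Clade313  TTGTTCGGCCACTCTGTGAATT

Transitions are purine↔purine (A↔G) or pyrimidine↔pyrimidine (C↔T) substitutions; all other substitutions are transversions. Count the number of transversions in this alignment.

The sequences differ at positions 9 (A/C, transversion), 11 (T/A, transversion), 16 (A/G, transition), 17 (C/T, transition), 19 (C/A, transversion).
Of the 5 differences, 2 transitions and 3 transversions, so the answer is 3.

3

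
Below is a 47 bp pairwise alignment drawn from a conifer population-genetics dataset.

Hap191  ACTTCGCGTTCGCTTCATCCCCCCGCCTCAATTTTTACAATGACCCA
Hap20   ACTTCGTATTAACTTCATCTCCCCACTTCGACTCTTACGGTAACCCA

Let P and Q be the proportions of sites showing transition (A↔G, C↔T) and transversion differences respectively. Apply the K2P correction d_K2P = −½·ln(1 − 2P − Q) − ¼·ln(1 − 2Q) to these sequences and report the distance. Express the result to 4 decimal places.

The sequences differ at positions 7 (C/T, transition), 8 (G/A, transition), 11 (C/A, transversion), 12 (G/A, transition), 20 (C/T, transition), 25 (G/A, transition), 27 (C/T, transition), 30 (A/G, transition), 32 (T/C, transition), 34 (T/C, transition), 39 (A/G, transition), 40 (A/G, transition), 42 (G/A, transition).
Of the 13 differences, 12 transitions and 1 transversion over 47 sites: P = 12/47 = 0.255319, Q = 1/47 = 0.021277.
d = −0.5·ln(0.468085) − 0.25·ln(0.957446) = −0.5·(-0.759105) − 0.25·(-0.043486) = 0.3904.

0.3904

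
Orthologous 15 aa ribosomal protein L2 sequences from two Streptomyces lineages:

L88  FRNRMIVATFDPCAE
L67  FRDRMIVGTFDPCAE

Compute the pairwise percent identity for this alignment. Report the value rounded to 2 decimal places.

86.67%

The sequences differ at positions 3 (N/D), 8 (A/G).
13 of the 15 sites match, so the percent identity is 13/15 × 100 = 86.67%.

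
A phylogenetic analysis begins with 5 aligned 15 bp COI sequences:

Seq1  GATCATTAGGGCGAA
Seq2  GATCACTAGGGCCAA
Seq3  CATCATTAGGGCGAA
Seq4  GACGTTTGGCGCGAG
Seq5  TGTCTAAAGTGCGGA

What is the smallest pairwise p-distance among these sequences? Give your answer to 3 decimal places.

0.067

Pairwise Hamming distances:
  Seq1 vs Seq2: 2
  Seq1 vs Seq3: 1
  Seq1 vs Seq4: 6
  Seq1 vs Seq5: 7
  Seq2 vs Seq3: 3
  Seq2 vs Seq4: 8
  Seq2 vs Seq5: 8
  Seq3 vs Seq4: 7
  Seq3 vs Seq5: 7
  Seq4 vs Seq5: 10
The smallest is 1 mismatch, between Seq1 and Seq3; p = 1/15 = 0.067.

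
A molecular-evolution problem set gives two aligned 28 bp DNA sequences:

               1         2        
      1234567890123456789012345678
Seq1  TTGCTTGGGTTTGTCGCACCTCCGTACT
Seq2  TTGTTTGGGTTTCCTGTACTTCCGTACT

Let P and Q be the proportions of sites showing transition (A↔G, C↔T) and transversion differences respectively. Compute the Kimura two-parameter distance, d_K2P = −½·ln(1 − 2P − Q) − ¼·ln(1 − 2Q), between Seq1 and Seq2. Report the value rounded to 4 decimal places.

0.2680

Differing sites — 4:C/T (Ti); 13:G/C (Tv); 14:T/C (Ti); 15:C/T (Ti); 17:C/T (Ti); 20:C/T (Ti).
Of the 6 differences, 5 transitions and 1 transversion over 28 sites: P = 5/28 = 0.178571, Q = 1/28 = 0.035714.
d = −0.5·ln(0.607144) − 0.25·ln(0.928572) = −0.5·(-0.498989) − 0.25·(-0.074107) = 0.2680.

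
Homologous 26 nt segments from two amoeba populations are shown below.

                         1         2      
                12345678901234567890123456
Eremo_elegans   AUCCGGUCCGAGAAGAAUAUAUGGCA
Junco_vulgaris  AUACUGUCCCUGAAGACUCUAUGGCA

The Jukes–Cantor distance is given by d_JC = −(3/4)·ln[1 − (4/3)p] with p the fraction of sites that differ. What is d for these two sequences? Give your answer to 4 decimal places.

The sequences differ at positions 3 (C/A), 5 (G/U), 10 (G/C), 11 (A/U), 17 (A/C), 19 (A/C).
p = 6/26 = 0.230769.
d = −0.75 · ln(1 − (4/3)·0.230769) = −0.75 · ln(0.692308) = −0.75 · (-0.367724) = 0.2758.

0.2758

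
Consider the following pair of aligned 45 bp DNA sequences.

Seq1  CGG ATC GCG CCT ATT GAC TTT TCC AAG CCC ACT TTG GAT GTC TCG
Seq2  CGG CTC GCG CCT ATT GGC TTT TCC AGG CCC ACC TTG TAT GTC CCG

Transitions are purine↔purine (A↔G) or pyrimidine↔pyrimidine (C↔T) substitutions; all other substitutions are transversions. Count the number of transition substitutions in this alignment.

4

The sequences differ at positions 4 (A/C, transversion), 17 (A/G, transition), 26 (A/G, transition), 33 (T/C, transition), 37 (G/T, transversion), 43 (T/C, transition).
Of the 6 differences, 4 transitions and 2 transversions, so the answer is 4.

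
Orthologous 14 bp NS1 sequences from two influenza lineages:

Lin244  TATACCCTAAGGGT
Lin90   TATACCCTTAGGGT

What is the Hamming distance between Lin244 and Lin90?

1

The sequences differ at position 9 (A/T).
That gives 1 mismatch out of 14 aligned sites, so the Hamming distance is 1.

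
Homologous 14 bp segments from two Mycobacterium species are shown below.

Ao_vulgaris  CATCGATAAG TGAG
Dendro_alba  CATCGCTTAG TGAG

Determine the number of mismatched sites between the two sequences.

2

Mismatches occur at site 6 (A/C), site 8 (A/T).
That gives 2 mismatches out of 14 aligned sites, so the Hamming distance is 2.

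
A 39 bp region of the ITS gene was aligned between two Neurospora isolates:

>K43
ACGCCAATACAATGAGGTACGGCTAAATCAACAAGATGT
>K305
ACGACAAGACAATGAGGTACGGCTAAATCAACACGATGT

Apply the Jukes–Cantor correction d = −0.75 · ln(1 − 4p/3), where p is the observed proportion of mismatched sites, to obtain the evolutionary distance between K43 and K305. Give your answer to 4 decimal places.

0.0812

Mismatches occur at site 4 (C→A), site 8 (T→G), site 34 (A→C).
p = 3/39 = 0.076923.
d = −0.75 · ln(1 − (4/3)·0.076923) = −0.75 · ln(0.897436) = −0.75 · (-0.108213) = 0.0812.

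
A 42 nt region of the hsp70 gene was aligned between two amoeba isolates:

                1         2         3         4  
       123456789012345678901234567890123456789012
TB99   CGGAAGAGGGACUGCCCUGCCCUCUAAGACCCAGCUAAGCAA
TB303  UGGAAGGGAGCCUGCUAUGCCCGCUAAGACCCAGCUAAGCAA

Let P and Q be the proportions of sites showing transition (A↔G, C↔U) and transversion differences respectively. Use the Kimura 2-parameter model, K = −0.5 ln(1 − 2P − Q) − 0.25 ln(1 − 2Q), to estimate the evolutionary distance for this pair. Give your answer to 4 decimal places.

The sequences differ at positions 1 (C/U, transition), 7 (A/G, transition), 9 (G/A, transition), 11 (A/C, transversion), 16 (C/U, transition), 17 (C/A, transversion), 23 (U/G, transversion).
Of the 7 differences, 4 transitions and 3 transversions over 42 sites: P = 4/42 = 0.095238, Q = 3/42 = 0.071429.
d = −0.5·ln(0.738095) − 0.25·ln(0.857142) = −0.5·(-0.303683) − 0.25·(-0.154152) = 0.1904.

0.1904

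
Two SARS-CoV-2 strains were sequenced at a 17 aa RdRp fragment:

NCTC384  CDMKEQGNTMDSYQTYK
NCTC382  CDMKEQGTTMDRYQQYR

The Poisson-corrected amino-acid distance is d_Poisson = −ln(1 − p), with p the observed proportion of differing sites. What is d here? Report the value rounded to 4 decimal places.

0.2683

Mismatches occur at site 8 (N↔T), site 12 (S↔R), site 15 (T↔Q), site 17 (K↔R).
p = 4/17 = 0.235294.
d = −ln(1 − 0.235294) = −ln(0.764706) = 0.2683.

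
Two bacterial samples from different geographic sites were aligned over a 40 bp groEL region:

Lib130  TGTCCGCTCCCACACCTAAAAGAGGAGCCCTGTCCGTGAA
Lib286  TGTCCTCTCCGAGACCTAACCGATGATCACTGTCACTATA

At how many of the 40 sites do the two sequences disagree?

12

Mismatches occur at site 6 (G/T), site 11 (C/G), site 13 (C/G), site 20 (A/C), site 21 (A/C), site 24 (G/T), site 27 (G/T), site 29 (C/A), site 35 (C/A), site 36 (G/C), site 38 (G/A), site 39 (A/T).
That gives 12 mismatches out of 40 aligned sites, so the Hamming distance is 12.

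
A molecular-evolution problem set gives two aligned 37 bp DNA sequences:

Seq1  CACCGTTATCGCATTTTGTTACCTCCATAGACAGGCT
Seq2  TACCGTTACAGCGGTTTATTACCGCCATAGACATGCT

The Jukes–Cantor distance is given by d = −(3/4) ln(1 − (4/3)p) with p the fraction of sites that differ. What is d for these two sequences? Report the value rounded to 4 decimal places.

Differing sites — 1:C/T; 9:T/C; 10:C/A; 13:A/G; 14:T/G; 18:G/A; 24:T/G; 34:G/T.
p = 8/37 = 0.216216.
d = −0.75 · ln(1 − (4/3)·0.216216) = −0.75 · ln(0.711712) = −0.75 · (-0.340082) = 0.2551.

0.2551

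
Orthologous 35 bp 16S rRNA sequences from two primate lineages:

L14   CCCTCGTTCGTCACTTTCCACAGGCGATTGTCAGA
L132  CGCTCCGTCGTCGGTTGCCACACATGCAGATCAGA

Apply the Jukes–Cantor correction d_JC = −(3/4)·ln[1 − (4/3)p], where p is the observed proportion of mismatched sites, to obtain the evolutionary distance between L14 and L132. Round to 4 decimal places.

Differing sites — 2:C/G; 6:G/C; 7:T/G; 13:A/G; 14:C/G; 17:T/G; 23:G/C; 24:G/A; 25:C/T; 27:A/C; 28:T/A; 29:T/G; 30:G/A.
p = 13/35 = 0.371429.
d = −0.75 · ln(1 − (4/3)·0.371429) = −0.75 · ln(0.504761) = −0.75 · (-0.683670) = 0.5128.

0.5128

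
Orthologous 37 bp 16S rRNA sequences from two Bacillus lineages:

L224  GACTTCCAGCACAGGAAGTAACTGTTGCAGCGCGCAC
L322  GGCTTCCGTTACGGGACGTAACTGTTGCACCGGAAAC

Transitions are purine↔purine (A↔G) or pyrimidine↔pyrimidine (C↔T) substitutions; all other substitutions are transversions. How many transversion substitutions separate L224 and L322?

The sequences differ at positions 2 (A/G, transition), 8 (A/G, transition), 9 (G/T, transversion), 10 (C/T, transition), 13 (A/G, transition), 17 (A/C, transversion), 30 (G/C, transversion), 33 (C/G, transversion), 34 (G/A, transition), 35 (C/A, transversion).
Of the 10 differences, 5 transitions and 5 transversions, so the answer is 5.

5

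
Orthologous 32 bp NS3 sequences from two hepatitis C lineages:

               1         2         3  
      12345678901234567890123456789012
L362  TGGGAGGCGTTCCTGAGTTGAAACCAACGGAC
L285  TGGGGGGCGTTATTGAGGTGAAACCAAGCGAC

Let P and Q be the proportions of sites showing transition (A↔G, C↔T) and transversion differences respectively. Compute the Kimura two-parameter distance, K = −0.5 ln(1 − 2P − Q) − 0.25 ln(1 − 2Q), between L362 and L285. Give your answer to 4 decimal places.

Mismatches occur at site 5 (A/G, transition), site 12 (C/A, transversion), site 13 (C/T, transition), site 18 (T/G, transversion), site 28 (C/G, transversion), site 29 (G/C, transversion).
Of the 6 differences, 2 transitions and 4 transversions over 32 sites: P = 2/32 = 0.062500, Q = 4/32 = 0.125000.
d = −0.5·ln(0.750000) − 0.25·ln(0.750000) = −0.5·(-0.287682) − 0.25·(-0.287682) = 0.2158.

0.2158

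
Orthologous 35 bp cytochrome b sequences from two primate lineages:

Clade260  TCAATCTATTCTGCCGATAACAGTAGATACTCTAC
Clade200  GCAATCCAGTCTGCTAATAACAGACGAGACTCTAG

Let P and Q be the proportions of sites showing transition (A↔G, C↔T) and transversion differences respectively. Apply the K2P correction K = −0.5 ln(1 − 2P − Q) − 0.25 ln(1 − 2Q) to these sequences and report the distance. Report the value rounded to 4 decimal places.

0.3149

The sequences differ at positions 1 (T/G, transversion), 7 (T/C, transition), 9 (T/G, transversion), 15 (C/T, transition), 16 (G/A, transition), 24 (T/A, transversion), 25 (A/C, transversion), 28 (T/G, transversion), 35 (C/G, transversion).
Of the 9 differences, 3 transitions and 6 transversions over 35 sites: P = 3/35 = 0.085714, Q = 6/35 = 0.171429.
d = −0.5·ln(0.657143) − 0.25·ln(0.657142) = −0.5·(-0.419854) − 0.25·(-0.419855) = 0.3149.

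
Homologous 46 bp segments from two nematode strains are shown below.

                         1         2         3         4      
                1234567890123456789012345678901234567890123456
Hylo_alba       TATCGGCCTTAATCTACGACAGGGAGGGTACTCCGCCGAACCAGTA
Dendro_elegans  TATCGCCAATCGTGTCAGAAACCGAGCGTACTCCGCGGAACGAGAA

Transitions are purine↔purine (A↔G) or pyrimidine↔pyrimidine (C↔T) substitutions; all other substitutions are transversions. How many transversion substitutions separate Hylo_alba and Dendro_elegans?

14

The sequences differ at positions 6 (G/C, transversion), 8 (C/A, transversion), 9 (T/A, transversion), 11 (A/C, transversion), 12 (A/G, transition), 14 (C/G, transversion), 16 (A/C, transversion), 17 (C/A, transversion), 20 (C/A, transversion), 22 (G/C, transversion), 23 (G/C, transversion), 27 (G/C, transversion), 37 (C/G, transversion), 42 (C/G, transversion), 45 (T/A, transversion).
Of the 15 differences, 1 transition and 14 transversions, so the answer is 14.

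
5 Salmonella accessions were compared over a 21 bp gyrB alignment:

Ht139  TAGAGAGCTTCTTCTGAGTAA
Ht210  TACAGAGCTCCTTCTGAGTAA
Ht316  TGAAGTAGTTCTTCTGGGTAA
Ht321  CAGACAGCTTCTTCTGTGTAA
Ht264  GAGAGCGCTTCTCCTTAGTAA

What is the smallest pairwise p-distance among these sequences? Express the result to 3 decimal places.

Pairwise Hamming distances:
  Ht139 vs Ht210: 2
  Ht139 vs Ht316: 6
  Ht139 vs Ht321: 3
  Ht139 vs Ht264: 4
  Ht210 vs Ht316: 7
  Ht210 vs Ht321: 5
  Ht210 vs Ht264: 6
  Ht316 vs Ht321: 8
  Ht316 vs Ht264: 9
  Ht321 vs Ht264: 6
The smallest is 2 mismatches, between Ht139 and Ht210; p = 2/21 = 0.095.

0.095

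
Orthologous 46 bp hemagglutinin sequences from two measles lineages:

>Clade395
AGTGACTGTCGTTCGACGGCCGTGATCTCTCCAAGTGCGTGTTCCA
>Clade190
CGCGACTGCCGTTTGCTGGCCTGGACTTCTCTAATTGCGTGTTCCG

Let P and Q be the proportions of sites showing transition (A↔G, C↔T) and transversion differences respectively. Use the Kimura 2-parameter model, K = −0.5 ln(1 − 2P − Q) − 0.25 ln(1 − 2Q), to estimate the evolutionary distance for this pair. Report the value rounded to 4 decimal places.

0.3662

The sequences differ at positions 1 (A/C, transversion), 3 (T/C, transition), 9 (T/C, transition), 14 (C/T, transition), 16 (A/C, transversion), 17 (C/T, transition), 22 (G/T, transversion), 23 (T/G, transversion), 26 (T/C, transition), 27 (C/T, transition), 32 (C/T, transition), 35 (G/T, transversion), 46 (A/G, transition).
Of the 13 differences, 8 transitions and 5 transversions over 46 sites: P = 8/46 = 0.173913, Q = 5/46 = 0.108696.
d = −0.5·ln(0.543478) − 0.25·ln(0.782608) = −0.5·(-0.609766) − 0.25·(-0.245123) = 0.3662.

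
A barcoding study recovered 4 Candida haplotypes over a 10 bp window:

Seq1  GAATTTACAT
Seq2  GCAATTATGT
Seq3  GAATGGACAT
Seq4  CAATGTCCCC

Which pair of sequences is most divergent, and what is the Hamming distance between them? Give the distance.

8

Pairwise Hamming distances:
  Seq1 vs Seq2: 4
  Seq1 vs Seq3: 2
  Seq1 vs Seq4: 5
  Seq2 vs Seq3: 6
  Seq2 vs Seq4: 8
  Seq3 vs Seq4: 5
The largest is 8, between Seq2 and Seq4.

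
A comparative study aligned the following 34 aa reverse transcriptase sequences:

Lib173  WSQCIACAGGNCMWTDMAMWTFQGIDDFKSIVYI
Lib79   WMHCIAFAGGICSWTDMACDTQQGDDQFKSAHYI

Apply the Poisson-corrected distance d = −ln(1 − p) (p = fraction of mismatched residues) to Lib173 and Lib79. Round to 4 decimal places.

0.4353

The sequences differ at positions 2 (S/M), 3 (Q/H), 7 (C/F), 11 (N/I), 13 (M/S), 19 (M/C), 20 (W/D), 22 (F/Q), 25 (I/D), 27 (D/Q), 31 (I/A), 32 (V/H).
p = 12/34 = 0.352941.
d = −ln(1 − 0.352941) = −ln(0.647059) = 0.4353.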